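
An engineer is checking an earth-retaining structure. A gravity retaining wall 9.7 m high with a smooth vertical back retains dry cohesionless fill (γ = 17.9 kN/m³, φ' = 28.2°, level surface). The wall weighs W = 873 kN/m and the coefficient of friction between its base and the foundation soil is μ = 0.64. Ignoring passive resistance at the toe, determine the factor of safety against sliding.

1.85

K_a = tan²(45° − 28.2°/2) = 0.3582.
P_a = ½K_aγH² = 0.5×0.3582×17.9×9.7² = 301.6 kN/m, acting at H/3 = 3.233 m above the base.
FS_sliding = μW / P_a = 0.64×873 / 301.6 = 1.852.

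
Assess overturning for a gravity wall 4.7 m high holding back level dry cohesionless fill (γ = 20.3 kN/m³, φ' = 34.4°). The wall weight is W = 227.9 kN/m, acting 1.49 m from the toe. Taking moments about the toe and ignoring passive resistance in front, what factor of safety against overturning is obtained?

K_a = tan²(45° − 34.4°/2) = 0.2780.
P_a = ½K_aγH² = 0.5×0.2780×20.3×4.7² = 62.33 kN/m, acting at H/3 = 1.567 m above the base.
Overturning moment M_o = P_a × H/3 = 62.33 × 1.567 = 97.65.
Resisting moment M_r = W × 1.49 = 227.9 × 1.49 = 339.6.
FS_overturning = M_r/M_o = 339.6/97.65 = 3.478.

3.48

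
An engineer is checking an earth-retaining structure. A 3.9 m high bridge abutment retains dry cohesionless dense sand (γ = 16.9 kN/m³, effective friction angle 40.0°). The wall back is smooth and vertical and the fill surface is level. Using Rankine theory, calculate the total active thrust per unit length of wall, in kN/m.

27.9 kN/m

K_a = tan²(45° − φ/2) = 0.2174.
P_a = ½ K_a γ H² = 0.5 × 0.2174 × 16.9 × 3.9² = 27.95 kN/m.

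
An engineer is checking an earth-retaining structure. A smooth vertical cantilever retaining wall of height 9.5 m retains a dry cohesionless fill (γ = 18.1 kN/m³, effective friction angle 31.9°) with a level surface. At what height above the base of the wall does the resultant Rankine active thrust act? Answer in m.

3.17 m

K_a = 0.3085.
The pressure distribution is triangular, so the resultant acts at H/3 above the base = 9.5/3 = 3.167 m.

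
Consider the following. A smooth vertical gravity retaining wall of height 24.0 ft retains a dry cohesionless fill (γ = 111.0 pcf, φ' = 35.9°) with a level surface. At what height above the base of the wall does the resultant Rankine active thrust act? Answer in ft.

K_a = 0.2607.
The pressure distribution is triangular, so the resultant acts at H/3 above the base = 24.0/3 = 8.000 ft.

8.00 ft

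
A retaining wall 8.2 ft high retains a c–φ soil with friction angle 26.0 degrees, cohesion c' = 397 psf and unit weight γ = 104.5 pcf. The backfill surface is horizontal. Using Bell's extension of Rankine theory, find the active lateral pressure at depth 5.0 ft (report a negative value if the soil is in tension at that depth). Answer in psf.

K_a = (1 − sin φ)/(1 + sin φ) = 0.3905.
σ_a = K_a γ z − 2c√K_a = 0.3905×104.5×5.0 − 2×397×0.6249 = -292.1 psf.

-292 psf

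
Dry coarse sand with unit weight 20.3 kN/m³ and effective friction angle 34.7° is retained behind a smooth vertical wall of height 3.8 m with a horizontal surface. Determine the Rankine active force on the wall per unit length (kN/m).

40.2 kN/m

K_a = tan²(45° − φ/2) = 0.2745.
P_a = ½ K_a γ H² = 0.5 × 0.2745 × 20.3 × 3.8² = 40.23 kN/m.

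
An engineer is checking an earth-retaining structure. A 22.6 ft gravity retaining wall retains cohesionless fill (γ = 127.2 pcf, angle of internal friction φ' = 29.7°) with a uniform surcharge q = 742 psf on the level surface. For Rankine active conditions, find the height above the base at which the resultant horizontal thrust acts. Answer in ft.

8.82 ft

K_a = 0.3374.
Triangular part P₁ = ½K_aγH² = 10960 at H/3 = 7.533 ft; rectangular part P₂ = K_a q H = 5658 at H/2 = 11.30 ft.
ȳ = (P₁·7.533 + P₂·11.30)/(P₁+P₂) = 8.816 ft.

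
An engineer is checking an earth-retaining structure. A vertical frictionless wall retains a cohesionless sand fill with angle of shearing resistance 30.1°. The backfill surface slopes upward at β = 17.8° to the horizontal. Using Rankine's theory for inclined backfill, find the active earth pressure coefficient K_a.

0.391

K_a = cos β · (cos β − √(cos²β − cos²φ)) / (cos β + √(cos²β − cos²φ)).
cos β = 0.9521, cos φ = 0.8652, √(cos²β − cos²φ) = 0.3976.
K_a = 0.9521 × (0.9521 − 0.3976)/(0.9521 + 0.3976) = 0.3912.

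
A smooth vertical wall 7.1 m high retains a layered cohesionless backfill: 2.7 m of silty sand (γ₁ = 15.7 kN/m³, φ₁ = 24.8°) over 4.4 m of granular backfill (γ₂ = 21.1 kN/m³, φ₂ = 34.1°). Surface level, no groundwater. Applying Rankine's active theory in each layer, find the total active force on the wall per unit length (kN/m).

133 kN/m

K_a1 = tan²(45°−24.8°/2) = 0.4090; K_a2 = tan²(45°−34.1°/2) = 0.2815.
Layer 1: σ at base = K_a1 γ₁ h₁ = 17.34 kPa; P₁ = ½×17.34×2.7 = 23.41.
Layer 2: σ_v at top = γ₁h₁ = 42.39; σ_h top = K_a2×42.39 = 11.93; σ_h base = K_a2×(42.39+21.1×4.4) = 38.07.
P₂ = ½(11.93+38.07)×4.4 = 110.0. Total P_a = 23.41+110.0 = 133.4 kN/m.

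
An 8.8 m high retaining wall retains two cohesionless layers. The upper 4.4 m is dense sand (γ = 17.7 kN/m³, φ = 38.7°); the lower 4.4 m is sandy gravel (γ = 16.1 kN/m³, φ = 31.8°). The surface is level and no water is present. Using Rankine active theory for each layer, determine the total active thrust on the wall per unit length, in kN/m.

194 kN/m

K_a1 = tan²(45°−38.7°/2) = 0.2306; K_a2 = tan²(45°−31.8°/2) = 0.3098.
Layer 1: σ at base = K_a1 γ₁ h₁ = 17.96 kPa; P₁ = ½×17.96×4.4 = 39.51.
Layer 2: σ_v at top = γ₁h₁ = 77.88; σ_h top = K_a2×77.88 = 24.13; σ_h base = K_a2×(77.88+16.1×4.4) = 46.07.
P₂ = ½(24.13+46.07)×4.4 = 154.4. Total P_a = 39.51+154.4 = 193.9 kN/m.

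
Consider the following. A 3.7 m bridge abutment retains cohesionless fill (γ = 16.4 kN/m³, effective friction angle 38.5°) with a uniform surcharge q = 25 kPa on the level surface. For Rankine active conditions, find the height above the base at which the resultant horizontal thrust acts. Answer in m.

1.51 m

K_a = 0.2327.
Triangular part P₁ = ½K_aγH² = 26.12 at H/3 = 1.233 m; rectangular part P₂ = K_a q H = 21.52 at H/2 = 1.850 m.
ȳ = (P₁·1.233 + P₂·1.850)/(P₁+P₂) = 1.512 m.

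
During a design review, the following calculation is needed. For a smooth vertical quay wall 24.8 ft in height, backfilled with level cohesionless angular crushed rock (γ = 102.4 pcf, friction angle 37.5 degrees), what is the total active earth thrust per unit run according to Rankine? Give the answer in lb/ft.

7660 lb/ft

K_a = tan²(45° − φ/2) = 0.2432.
P_a = ½ K_a γ H² = 0.5 × 0.2432 × 102.4 × 24.8² = 7658 lb/ft.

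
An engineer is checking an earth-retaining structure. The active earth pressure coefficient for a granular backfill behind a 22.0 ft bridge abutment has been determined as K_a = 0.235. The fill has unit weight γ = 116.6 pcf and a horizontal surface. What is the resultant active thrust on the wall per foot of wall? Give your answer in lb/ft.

6630 lb/ft

P = ½ K_a γ H² = 0.5 × 0.235 × 116.6 × 22.0² = 6631 lb/ft.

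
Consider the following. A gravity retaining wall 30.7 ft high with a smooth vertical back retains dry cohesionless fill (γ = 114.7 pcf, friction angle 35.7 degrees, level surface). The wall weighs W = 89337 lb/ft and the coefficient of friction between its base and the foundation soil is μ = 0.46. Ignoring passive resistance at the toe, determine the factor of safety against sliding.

K_a = tan²(45° − 35.7°/2) = 0.2630.
P_a = ½K_aγH² = 0.5×0.2630×114.7×30.7² = 14220 lb/ft, acting at H/3 = 10.23 ft above the base.
FS_sliding = μW / P_a = 0.46×89337 / 14220 = 2.891.

2.89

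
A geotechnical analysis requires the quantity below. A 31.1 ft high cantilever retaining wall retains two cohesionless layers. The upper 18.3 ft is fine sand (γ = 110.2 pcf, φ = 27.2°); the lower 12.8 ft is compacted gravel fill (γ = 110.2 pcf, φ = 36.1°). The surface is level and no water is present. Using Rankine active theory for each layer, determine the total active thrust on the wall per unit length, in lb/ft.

15900 lb/ft

K_a1 = tan²(45°−27.2°/2) = 0.3726; K_a2 = tan²(45°−36.1°/2) = 0.2585.
Layer 1: σ at base = K_a1 γ₁ h₁ = 751.4 psf; P₁ = ½×751.4×18.3 = 6875.
Layer 2: σ_v at top = γ₁h₁ = 2017; σ_h top = K_a2×2017 = 521.3; σ_h base = K_a2×(2017+110.2×12.8) = 885.9.
P₂ = ½(521.3+885.9)×12.8 = 9006. Total P_a = 6875+9006 = 15880 lb/ft.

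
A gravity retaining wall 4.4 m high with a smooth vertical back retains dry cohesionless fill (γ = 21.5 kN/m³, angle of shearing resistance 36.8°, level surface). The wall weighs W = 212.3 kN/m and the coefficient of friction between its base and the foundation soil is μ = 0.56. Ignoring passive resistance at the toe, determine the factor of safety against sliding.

2.28

K_a = tan²(45° − 36.8°/2) = 0.2508.
P_a = ½K_aγH² = 0.5×0.2508×21.5×4.4² = 52.19 kN/m, acting at H/3 = 1.467 m above the base.
FS_sliding = μW / P_a = 0.56×212.3 / 52.19 = 2.278.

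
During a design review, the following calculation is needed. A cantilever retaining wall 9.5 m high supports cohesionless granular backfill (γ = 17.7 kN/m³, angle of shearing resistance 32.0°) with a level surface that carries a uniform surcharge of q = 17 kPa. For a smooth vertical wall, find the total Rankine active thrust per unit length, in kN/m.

K_a = tan²(45° − φ/2) = 0.3073.
Soil triangle: ½ K_a γ H² = 0.5×0.3073×17.7×9.5² = 245.4 kN/m.
Surcharge rectangle: K_a q H = 0.3073×17×9.5 = 49.62 kN/m.
Total = 245.4 + 49.62 = 295.0 kN/m.

295 kN/m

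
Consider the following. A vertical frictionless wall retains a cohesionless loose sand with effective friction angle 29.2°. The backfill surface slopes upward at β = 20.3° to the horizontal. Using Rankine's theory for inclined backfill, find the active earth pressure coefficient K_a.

K_a = cos β · (cos β − √(cos²β − cos²φ)) / (cos β + √(cos²β − cos²φ)).
cos β = 0.9379, cos φ = 0.8729, √(cos²β − cos²φ) = 0.3430.
K_a = 0.9379 × (0.9379 − 0.3430)/(0.9379 + 0.3430) = 0.4356.

0.436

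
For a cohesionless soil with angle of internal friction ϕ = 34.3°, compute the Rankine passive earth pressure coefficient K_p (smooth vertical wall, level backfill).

K_p = (1 + sin φ)/(1 − sin φ) = tan²(45° + 34.3°/2) = 3.582.

3.58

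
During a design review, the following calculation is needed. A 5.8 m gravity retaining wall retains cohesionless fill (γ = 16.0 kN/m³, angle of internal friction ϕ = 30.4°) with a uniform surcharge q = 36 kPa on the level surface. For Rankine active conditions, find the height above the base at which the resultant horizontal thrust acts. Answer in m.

K_a = 0.3280.
Triangular part P₁ = ½K_aγH² = 88.27 at H/3 = 1.933 m; rectangular part P₂ = K_a q H = 68.48 at H/2 = 2.900 m.
ȳ = (P₁·1.933 + P₂·2.900)/(P₁+P₂) = 2.356 m.

2.36 m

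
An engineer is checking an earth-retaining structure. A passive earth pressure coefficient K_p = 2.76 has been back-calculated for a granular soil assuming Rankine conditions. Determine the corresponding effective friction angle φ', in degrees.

K_p = (1+sin φ)/(1−sin φ) ⇒ sin φ = (K_p − 1)/(K_p + 1) = 0.4681.
φ = arcsin(0.4681) = 27.91°.

27.9°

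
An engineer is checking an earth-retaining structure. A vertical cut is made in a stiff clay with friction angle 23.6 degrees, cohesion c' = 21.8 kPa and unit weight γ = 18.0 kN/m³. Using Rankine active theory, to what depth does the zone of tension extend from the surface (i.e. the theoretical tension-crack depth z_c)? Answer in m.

3.70 m

K_a = tan²(45° − 23.6°/2) = 0.4282; √K_a = 0.6544.
The active pressure is zero where K_a γ z = 2c√K_a, so z_c = 2c/(γ√K_a) = 2×21.8/(18.0×0.6544) = 3.702 m.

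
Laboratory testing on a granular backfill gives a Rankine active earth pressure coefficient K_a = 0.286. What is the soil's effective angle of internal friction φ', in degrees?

33.7°

K_a = tan²(45° − φ/2) ⇒ 45° − φ/2 = arctan(√0.286) = 28.14°.
φ = 2(45° − 28.14°) = 33.73°.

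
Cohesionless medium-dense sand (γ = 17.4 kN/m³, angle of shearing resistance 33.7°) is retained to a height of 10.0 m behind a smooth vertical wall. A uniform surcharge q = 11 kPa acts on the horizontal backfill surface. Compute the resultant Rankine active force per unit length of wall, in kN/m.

281 kN/m

K_a = tan²(45° − φ/2) = 0.2863.
Soil triangle: ½ K_a γ H² = 0.5×0.2863×17.4×10.0² = 249.1 kN/m.
Surcharge rectangle: K_a q H = 0.2863×11×10.0 = 31.49 kN/m.
Total = 249.1 + 31.49 = 280.6 kN/m.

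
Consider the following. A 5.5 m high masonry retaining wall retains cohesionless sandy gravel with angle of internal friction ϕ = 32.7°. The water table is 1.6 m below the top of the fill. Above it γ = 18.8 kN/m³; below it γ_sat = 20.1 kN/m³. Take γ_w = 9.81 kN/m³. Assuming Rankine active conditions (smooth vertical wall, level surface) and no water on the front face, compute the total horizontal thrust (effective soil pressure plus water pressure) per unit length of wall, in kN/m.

K_a = tan²(45° − φ/2) = 0.2985.
γ' = 20.1 − 9.81 = 10.29 kN/m³. Depth below WT = 3.9 m.
σ'_h at WT = K_a γ d_w = 8.979 kPa; at base = 8.979 + K_a γ' × 3.9 = 20.96 kPa.
P₁ (0–1.6 m) = ½×8.979×1.6 = 7.183. P₂ (1.6–5.5 m) = ½(8.979+20.96)×3.9 = 58.38.
P_w = ½ γ_w h₂² = 0.5×9.81×3.9² = 74.61. Total = 7.183+58.38+74.61 = 140.2 kN/m.

140 kN/m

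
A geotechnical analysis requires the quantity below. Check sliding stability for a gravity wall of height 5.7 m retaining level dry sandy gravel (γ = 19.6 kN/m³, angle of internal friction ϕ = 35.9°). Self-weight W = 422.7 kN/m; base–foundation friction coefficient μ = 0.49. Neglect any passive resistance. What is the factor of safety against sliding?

K_a = tan²(45° − 35.9°/2) = 0.2607.
P_a = ½K_aγH² = 0.5×0.2607×19.6×5.7² = 83.02 kN/m, acting at H/3 = 1.900 m above the base.
FS_sliding = μW / P_a = 0.49×422.7 / 83.02 = 2.495.

2.49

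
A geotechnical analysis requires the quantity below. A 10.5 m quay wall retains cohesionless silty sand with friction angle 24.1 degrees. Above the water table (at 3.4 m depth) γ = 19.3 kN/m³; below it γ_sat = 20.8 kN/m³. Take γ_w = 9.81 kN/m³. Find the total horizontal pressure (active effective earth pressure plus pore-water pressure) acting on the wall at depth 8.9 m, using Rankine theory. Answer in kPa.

K_a = (1 − sin φ)/(1 + sin φ) = 0.4201.
γ' = 20.8 − 9.81 = 10.99 kN/m³.
Effective vertical stress at 8.9 m: σ'_v = 19.3×3.4 + 10.99×5.50 = 126.1 kPa.
σ'_h = K_a σ'_v = 0.4201 × 126.1 = 52.96 kPa; u = γ_w × 5.50 = 53.96 kPa.
Total σ_h = 52.96 + 53.96 = 106.9 kPa.

107 kPa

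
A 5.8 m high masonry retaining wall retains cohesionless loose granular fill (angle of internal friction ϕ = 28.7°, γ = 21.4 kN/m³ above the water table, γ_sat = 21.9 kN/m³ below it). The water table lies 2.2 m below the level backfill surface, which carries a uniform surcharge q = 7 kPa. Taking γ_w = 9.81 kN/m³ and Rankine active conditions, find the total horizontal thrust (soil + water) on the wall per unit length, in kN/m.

183 kN/m

K_a = tan²(45° − φ/2) = 0.3511.
γ' = 21.9 − 9.81 = 12.09 kN/m³. h₂ = H − d_w = 3.6 m.
σ'_h: at surface K_a·q = 2.458; at WT K_a(q+γd_w) = 18.99; at base K_a(q+γd_w+γ'h₂) = 34.27 kPa.
P₁ = ½(2.458+18.99)×2.2 = 23.59; P₂ = ½(18.99+34.27)×3.6 = 95.87; P_w = ½γ_w h₂² = 63.57.
Total = 23.59+95.87+63.57 = 183.0 kN/m.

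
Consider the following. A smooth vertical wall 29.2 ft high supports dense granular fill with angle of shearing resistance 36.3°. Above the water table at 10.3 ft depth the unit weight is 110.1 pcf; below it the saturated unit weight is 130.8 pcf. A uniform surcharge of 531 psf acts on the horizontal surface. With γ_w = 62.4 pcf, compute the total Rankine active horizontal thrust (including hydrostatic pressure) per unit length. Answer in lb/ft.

25200 lb/ft

K_a = tan²(45° − φ/2) = 0.2563.
γ' = 130.8 − 62.4 = 68.40 pcf. h₂ = H − d_w = 18.9 ft.
σ'_h: at surface K_a·q = 136.1; at WT K_a(q+γd_w) = 426.7; at base K_a(q+γd_w+γ'h₂) = 758.0 psf.
P₁ = ½(136.1+426.7)×10.3 = 2898; P₂ = ½(426.7+758.0)×18.9 = 11200; P_w = ½γ_w h₂² = 11140.
Total = 2898+11200+11140 = 25240 lb/ft.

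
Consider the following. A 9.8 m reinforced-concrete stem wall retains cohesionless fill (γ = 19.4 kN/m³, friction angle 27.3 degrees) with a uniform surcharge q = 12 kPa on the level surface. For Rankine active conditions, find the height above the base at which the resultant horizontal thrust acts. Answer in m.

3.45 m

K_a = 0.3711.
Triangular part P₁ = ½K_aγH² = 345.7 at H/3 = 3.267 m; rectangular part P₂ = K_a q H = 43.65 at H/2 = 4.900 m.
ȳ = (P₁·3.267 + P₂·4.900)/(P₁+P₂) = 3.450 m.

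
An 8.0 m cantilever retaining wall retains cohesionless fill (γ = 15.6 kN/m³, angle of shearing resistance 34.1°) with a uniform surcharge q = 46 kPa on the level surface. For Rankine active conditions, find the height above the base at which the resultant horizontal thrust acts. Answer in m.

K_a = 0.2815.
Triangular part P₁ = ½K_aγH² = 140.5 at H/3 = 2.667 m; rectangular part P₂ = K_a q H = 103.6 at H/2 = 4.000 m.
ȳ = (P₁·2.667 + P₂·4.000)/(P₁+P₂) = 3.232 m.

3.23 m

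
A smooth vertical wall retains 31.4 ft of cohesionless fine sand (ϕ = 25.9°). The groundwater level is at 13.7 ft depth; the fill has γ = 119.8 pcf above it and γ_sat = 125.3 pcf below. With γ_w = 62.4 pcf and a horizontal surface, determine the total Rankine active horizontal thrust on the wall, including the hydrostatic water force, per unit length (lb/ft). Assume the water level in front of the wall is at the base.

K_a = tan²(45° − φ/2) = 0.3920.
γ' = 125.3 − 62.4 = 62.90 pcf. Depth below WT = 17.7 ft.
σ'_h at WT = K_a γ d_w = 643.3 psf; at base = 643.3 + K_a γ' × 17.7 = 1080 psf.
P₁ (0–13.7 ft) = ½×643.3×13.7 = 4407. P₂ (13.7–31.4 ft) = ½(643.3+1080)×17.7 = 15250.
P_w = ½ γ_w h₂² = 0.5×62.4×17.7² = 9775. Total = 4407+15250+9775 = 29430 lb/ft.

29400 lb/ft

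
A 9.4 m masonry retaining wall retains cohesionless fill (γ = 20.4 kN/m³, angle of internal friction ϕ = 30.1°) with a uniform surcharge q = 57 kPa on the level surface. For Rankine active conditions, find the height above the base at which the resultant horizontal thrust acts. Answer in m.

3.72 m

K_a = 0.3320.
Triangular part P₁ = ½K_aγH² = 299.2 at H/3 = 3.133 m; rectangular part P₂ = K_a q H = 177.9 at H/2 = 4.700 m.
ȳ = (P₁·3.133 + P₂·4.700)/(P₁+P₂) = 3.717 m.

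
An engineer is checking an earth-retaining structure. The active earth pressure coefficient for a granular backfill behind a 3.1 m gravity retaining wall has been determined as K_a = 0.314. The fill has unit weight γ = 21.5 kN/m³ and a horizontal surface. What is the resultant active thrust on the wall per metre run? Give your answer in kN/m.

32.4 kN/m

P = ½ K_a γ H² = 0.5 × 0.314 × 21.5 × 3.1² = 32.44 kN/m.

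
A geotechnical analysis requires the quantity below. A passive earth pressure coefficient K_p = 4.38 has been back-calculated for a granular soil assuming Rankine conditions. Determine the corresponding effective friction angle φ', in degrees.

38.9°

K_p = (1+sin φ)/(1−sin φ) ⇒ sin φ = (K_p − 1)/(K_p + 1) = 0.6283.
φ = arcsin(0.6283) = 38.92°.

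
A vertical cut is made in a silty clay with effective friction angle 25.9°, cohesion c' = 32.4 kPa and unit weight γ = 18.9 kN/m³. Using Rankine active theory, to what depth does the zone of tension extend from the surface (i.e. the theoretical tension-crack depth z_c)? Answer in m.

5.48 m

K_a = tan²(45° − 25.9°/2) = 0.3920; √K_a = 0.6261.
The active pressure is zero where K_a γ z = 2c√K_a, so z_c = 2c/(γ√K_a) = 2×32.4/(18.9×0.6261) = 5.476 m.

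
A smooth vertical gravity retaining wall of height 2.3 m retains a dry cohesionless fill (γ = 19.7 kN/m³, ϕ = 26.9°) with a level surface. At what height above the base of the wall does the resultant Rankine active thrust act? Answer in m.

0.767 m

K_a = 0.3770.
The pressure distribution is triangular, so the resultant acts at H/3 above the base = 2.3/3 = 0.7667 m.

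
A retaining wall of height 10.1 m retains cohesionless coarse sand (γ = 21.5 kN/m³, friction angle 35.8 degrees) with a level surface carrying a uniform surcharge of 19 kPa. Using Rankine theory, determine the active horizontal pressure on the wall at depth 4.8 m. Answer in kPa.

K_a = (1 − sin φ)/(1 + sin φ) = 0.2619.
σ_v = γz + q = 21.5 × 4.8 + 19 = 122.2 kPa.
σ_h = K_a σ_v = 0.2619 × 122.2 = 32.00 kPa.

32.0 kPa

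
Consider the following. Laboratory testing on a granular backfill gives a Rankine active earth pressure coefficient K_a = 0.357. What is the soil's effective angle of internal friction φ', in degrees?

28.3°

K_a = tan²(45° − φ/2) ⇒ 45° − φ/2 = arctan(√0.357) = 30.86°.
φ = 2(45° − 30.86°) = 28.28°.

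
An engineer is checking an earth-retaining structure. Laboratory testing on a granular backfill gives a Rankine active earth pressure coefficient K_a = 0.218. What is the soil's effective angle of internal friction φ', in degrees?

K_a = tan²(45° − φ/2) ⇒ 45° − φ/2 = arctan(√0.218) = 25.03°.
φ = 2(45° − 25.03°) = 39.94°.

39.9°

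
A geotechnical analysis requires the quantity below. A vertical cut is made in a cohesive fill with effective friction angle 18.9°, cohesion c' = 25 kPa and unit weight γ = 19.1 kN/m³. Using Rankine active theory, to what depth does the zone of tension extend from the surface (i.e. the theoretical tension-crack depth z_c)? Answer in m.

3.66 m

K_a = tan²(45° − 18.9°/2) = 0.5107; √K_a = 0.7146.
The active pressure is zero where K_a γ z = 2c√K_a, so z_c = 2c/(γ√K_a) = 2×25/(19.1×0.7146) = 3.663 m.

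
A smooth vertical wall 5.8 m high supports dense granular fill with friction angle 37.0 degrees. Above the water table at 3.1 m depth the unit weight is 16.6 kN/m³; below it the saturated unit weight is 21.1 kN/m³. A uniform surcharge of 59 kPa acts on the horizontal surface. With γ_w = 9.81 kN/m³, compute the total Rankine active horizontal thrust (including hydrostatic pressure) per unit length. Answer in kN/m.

185 kN/m

K_a = tan²(45° − φ/2) = 0.2486.
γ' = 21.1 − 9.81 = 11.29 kN/m³. h₂ = H − d_w = 2.7 m.
σ'_h: at surface K_a·q = 14.67; at WT K_a(q+γd_w) = 27.46; at base K_a(q+γd_w+γ'h₂) = 35.04 kPa.
P₁ = ½(14.67+27.46)×3.1 = 65.29; P₂ = ½(27.46+35.04)×2.7 = 84.37; P_w = ½γ_w h₂² = 35.76.
Total = 65.29+84.37+35.76 = 185.4 kN/m.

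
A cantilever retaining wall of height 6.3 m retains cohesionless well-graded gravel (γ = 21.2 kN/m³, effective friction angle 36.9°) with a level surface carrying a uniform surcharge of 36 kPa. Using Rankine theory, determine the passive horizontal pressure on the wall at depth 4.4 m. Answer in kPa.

518 kPa

K_p = (1 + sin φ)/(1 − sin φ) = 4.005.
σ_v = γz + q = 21.2 × 4.4 + 36 = 129.3 kPa.
σ_h = K_p σ_v = 4.005 × 129.3 = 517.8 kPa.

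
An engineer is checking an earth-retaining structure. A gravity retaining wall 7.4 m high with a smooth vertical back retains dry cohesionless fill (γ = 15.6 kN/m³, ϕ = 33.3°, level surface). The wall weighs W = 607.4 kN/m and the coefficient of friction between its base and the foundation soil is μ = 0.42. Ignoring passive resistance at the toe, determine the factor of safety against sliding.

K_a = tan²(45° − 33.3°/2) = 0.2911.
P_a = ½K_aγH² = 0.5×0.2911×15.6×7.4² = 124.4 kN/m, acting at H/3 = 2.467 m above the base.
FS_sliding = μW / P_a = 0.42×607.4 / 124.4 = 2.051.

2.05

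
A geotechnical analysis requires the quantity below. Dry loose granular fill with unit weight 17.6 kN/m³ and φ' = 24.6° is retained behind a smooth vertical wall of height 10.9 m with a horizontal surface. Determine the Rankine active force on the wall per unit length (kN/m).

K_a = tan²(45° − φ/2) = 0.4121.
P_a = ½ K_a γ H² = 0.5 × 0.4121 × 17.6 × 10.9² = 430.9 kN/m.

431 kN/m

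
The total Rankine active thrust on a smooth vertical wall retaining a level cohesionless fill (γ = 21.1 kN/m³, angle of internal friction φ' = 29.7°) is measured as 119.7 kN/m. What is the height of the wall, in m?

5.80 m

K_a = 0.3374. P_a = ½ K_a γ H² ⇒ H = √(2P_a/(K_a γ)).
H = √(2×119.7/(0.3374×21.1)) = 5.799 m.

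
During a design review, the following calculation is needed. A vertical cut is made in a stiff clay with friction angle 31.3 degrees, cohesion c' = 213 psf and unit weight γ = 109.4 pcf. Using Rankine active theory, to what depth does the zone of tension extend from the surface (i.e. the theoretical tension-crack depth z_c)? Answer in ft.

6.92 ft

K_a = tan²(45° − 31.3°/2) = 0.3162; √K_a = 0.5623.
The active pressure is zero where K_a γ z = 2c√K_a, so z_c = 2c/(γ√K_a) = 2×213/(109.4×0.5623) = 6.925 ft.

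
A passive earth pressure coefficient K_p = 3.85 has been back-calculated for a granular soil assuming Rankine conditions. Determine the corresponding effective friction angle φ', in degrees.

36.0°

K_p = (1+sin φ)/(1−sin φ) ⇒ sin φ = (K_p − 1)/(K_p + 1) = 0.5876.
φ = arcsin(0.5876) = 35.99°.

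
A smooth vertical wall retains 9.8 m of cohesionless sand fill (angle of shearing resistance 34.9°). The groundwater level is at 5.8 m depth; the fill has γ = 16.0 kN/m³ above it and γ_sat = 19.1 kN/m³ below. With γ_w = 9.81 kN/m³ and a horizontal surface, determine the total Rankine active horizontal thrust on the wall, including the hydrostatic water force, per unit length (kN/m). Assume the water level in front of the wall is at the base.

273 kN/m

K_a = tan²(45° − φ/2) = 0.2721.
γ' = 19.1 − 9.81 = 9.290 kN/m³. Depth below WT = 4.0 m.
σ'_h at WT = K_a γ d_w = 25.26 kPa; at base = 25.26 + K_a γ' × 4.0 = 35.37 kPa.
P₁ (0–5.8 m) = ½×25.26×5.8 = 73.24. P₂ (5.8–9.8 m) = ½(25.26+35.37)×4.0 = 121.2.
P_w = ½ γ_w h₂² = 0.5×9.81×4.0² = 78.48. Total = 73.24+121.2+78.48 = 273.0 kN/m.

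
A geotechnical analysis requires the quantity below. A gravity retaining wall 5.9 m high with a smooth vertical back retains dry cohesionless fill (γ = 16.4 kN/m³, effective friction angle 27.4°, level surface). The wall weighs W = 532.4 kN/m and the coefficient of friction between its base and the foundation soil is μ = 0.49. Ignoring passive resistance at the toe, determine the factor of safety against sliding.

2.47

K_a = tan²(45° − 27.4°/2) = 0.3697.
P_a = ½K_aγH² = 0.5×0.3697×16.4×5.9² = 105.5 kN/m, acting at H/3 = 1.967 m above the base.
FS_sliding = μW / P_a = 0.49×532.4 / 105.5 = 2.472.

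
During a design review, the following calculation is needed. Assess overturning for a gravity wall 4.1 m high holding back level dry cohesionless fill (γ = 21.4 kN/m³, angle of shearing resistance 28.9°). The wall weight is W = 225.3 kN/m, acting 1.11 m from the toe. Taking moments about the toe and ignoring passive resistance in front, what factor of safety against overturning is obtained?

K_a = tan²(45° − 28.9°/2) = 0.3484.
P_a = ½K_aγH² = 0.5×0.3484×21.4×4.1² = 62.66 kN/m, acting at H/3 = 1.367 m above the base.
Overturning moment M_o = P_a × H/3 = 62.66 × 1.367 = 85.63.
Resisting moment M_r = W × 1.11 = 225.3 × 1.11 = 250.1.
FS_overturning = M_r/M_o = 250.1/85.63 = 2.920.

2.92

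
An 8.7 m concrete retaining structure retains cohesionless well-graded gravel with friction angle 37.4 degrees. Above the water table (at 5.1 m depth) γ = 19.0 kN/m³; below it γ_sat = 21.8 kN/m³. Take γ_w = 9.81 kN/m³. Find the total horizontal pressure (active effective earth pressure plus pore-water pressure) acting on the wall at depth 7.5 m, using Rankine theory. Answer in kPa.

K_a = (1 − sin φ)/(1 + sin φ) = 0.2443.
γ' = 21.8 − 9.81 = 11.99 kN/m³.
Effective vertical stress at 7.5 m: σ'_v = 19.0×5.1 + 11.99×2.40 = 125.7 kPa.
σ'_h = K_a σ'_v = 0.2443 × 125.7 = 30.70 kPa; u = γ_w × 2.40 = 23.54 kPa.
Total σ_h = 30.70 + 23.54 = 54.24 kPa.

54.2 kPa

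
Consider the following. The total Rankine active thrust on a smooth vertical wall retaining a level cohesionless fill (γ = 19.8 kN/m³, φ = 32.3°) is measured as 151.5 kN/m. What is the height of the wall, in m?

K_a = 0.3035. P_a = ½ K_a γ H² ⇒ H = √(2P_a/(K_a γ)).
H = √(2×151.5/(0.3035×19.8)) = 7.101 m.

7.10 m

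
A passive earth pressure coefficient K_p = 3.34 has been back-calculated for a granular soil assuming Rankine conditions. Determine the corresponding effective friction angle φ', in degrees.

32.6°

K_p = (1+sin φ)/(1−sin φ) ⇒ sin φ = (K_p − 1)/(K_p + 1) = 0.5392.
φ = arcsin(0.5392) = 32.63°.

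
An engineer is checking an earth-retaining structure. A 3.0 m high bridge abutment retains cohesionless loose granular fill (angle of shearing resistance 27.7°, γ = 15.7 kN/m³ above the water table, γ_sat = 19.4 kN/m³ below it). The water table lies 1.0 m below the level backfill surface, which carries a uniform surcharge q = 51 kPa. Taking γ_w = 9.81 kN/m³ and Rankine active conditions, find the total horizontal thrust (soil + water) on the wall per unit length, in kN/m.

96.9 kN/m

K_a = tan²(45° − φ/2) = 0.3653.
γ' = 19.4 − 9.81 = 9.590 kN/m³. h₂ = H − d_w = 2.0 m.
σ'_h: at surface K_a·q = 18.63; at WT K_a(q+γd_w) = 24.37; at base K_a(q+γd_w+γ'h₂) = 31.37 kPa.
P₁ = ½(18.63+24.37)×1.0 = 21.50; P₂ = ½(24.37+31.37)×2.0 = 55.74; P_w = ½γ_w h₂² = 19.62.
Total = 21.50+55.74+19.62 = 96.86 kN/m.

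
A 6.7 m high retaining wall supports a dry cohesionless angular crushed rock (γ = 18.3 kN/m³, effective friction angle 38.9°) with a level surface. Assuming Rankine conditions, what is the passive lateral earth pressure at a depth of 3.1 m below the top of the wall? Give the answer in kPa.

248 kPa

K_p = (1 + sin φ)/(1 − sin φ) = 4.376.
σ_h = K_p γ z = 4.376 × 18.3 × 3.1 = 248.2 kPa.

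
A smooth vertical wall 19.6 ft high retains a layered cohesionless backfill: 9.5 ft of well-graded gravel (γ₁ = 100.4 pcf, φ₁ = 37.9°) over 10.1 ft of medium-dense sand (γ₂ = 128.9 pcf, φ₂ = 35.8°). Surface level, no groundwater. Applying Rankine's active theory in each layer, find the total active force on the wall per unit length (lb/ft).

K_a1 = tan²(45°−37.9°/2) = 0.2389; K_a2 = tan²(45°−35.8°/2) = 0.2619.
Layer 1: σ at base = K_a1 γ₁ h₁ = 227.9 psf; P₁ = ½×227.9×9.5 = 1083.
Layer 2: σ_v at top = γ₁h₁ = 953.8; σ_h top = K_a2×953.8 = 249.8; σ_h base = K_a2×(953.8+128.9×10.1) = 590.7.
P₂ = ½(249.8+590.7)×10.1 = 4244. Total P_a = 1083+4244 = 5327 lb/ft.

5330 lb/ft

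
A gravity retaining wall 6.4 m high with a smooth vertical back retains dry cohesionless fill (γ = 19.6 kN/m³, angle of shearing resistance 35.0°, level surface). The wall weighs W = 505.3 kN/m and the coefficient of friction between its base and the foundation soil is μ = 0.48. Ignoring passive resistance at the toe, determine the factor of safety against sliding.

K_a = tan²(45° − 35.0°/2) = 0.2710.
P_a = ½K_aγH² = 0.5×0.2710×19.6×6.4² = 108.8 kN/m, acting at H/3 = 2.133 m above the base.
FS_sliding = μW / P_a = 0.48×505.3 / 108.8 = 2.230.

2.23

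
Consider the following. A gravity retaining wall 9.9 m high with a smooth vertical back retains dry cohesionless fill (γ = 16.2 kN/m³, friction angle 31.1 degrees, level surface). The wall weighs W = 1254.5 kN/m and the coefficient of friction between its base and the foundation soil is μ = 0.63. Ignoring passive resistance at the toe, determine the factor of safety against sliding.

K_a = tan²(45° − 31.1°/2) = 0.3188.
P_a = ½K_aγH² = 0.5×0.3188×16.2×9.9² = 253.1 kN/m, acting at H/3 = 3.300 m above the base.
FS_sliding = μW / P_a = 0.63×1254.5 / 253.1 = 3.123.

3.12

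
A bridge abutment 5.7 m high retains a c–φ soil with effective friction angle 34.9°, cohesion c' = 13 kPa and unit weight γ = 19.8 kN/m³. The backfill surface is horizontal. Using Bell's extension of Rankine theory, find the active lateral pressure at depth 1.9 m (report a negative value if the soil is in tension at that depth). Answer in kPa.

K_a = (1 − sin φ)/(1 + sin φ) = 0.2721.
σ_a = K_a γ z − 2c√K_a = 0.2721×19.8×1.9 − 2×13×0.5217 = -3.325 kPa.

-3.33 kPa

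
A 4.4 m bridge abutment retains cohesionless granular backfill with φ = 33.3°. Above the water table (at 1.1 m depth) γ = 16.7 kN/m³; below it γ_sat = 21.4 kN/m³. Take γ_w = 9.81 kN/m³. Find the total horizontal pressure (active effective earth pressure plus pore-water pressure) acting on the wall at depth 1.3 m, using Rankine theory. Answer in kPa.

7.99 kPa

K_a = (1 − sin φ)/(1 + sin φ) = 0.2911.
γ' = 21.4 − 9.81 = 11.59 kN/m³.
Effective vertical stress at 1.3 m: σ'_v = 16.7×1.1 + 11.59×0.200 = 20.69 kPa.
σ'_h = K_a σ'_v = 0.2911 × 20.69 = 6.023 kPa; u = γ_w × 0.200 = 1.962 kPa.
Total σ_h = 6.023 + 1.962 = 7.985 kPa.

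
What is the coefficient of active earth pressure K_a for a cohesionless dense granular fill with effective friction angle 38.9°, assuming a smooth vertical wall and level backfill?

K_a = tan²(45° − φ/2) = tan²(25.55°) = 0.2285.

0.229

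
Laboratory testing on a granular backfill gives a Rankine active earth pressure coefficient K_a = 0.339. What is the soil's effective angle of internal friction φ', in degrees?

29.6°

K_a = tan²(45° − φ/2) ⇒ 45° − φ/2 = arctan(√0.339) = 30.21°.
φ = 2(45° − 30.21°) = 29.58°.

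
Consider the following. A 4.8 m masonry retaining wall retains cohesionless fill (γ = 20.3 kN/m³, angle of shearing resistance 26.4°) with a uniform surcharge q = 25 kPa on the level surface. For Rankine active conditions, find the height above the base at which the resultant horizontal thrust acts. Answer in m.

K_a = 0.3844.
Triangular part P₁ = ½K_aγH² = 89.90 at H/3 = 1.600 m; rectangular part P₂ = K_a q H = 46.13 at H/2 = 2.400 m.
ȳ = (P₁·1.600 + P₂·2.400)/(P₁+P₂) = 1.871 m.

1.87 m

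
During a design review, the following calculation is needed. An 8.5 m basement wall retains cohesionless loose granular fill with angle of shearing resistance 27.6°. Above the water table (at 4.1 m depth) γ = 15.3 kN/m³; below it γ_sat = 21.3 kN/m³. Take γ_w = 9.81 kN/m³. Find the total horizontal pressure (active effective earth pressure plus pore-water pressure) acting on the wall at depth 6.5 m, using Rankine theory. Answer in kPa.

K_a = (1 − sin φ)/(1 + sin φ) = 0.3668.
γ' = 21.3 − 9.81 = 11.49 kN/m³.
Effective vertical stress at 6.5 m: σ'_v = 15.3×4.1 + 11.49×2.40 = 90.31 kPa.
σ'_h = K_a σ'_v = 0.3668 × 90.31 = 33.12 kPa; u = γ_w × 2.40 = 23.54 kPa.
Total σ_h = 33.12 + 23.54 = 56.67 kPa.

56.7 kPa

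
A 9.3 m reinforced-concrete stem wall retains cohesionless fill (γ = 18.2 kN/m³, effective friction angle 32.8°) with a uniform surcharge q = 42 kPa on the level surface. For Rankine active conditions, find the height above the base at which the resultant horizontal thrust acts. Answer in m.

3.61 m

K_a = 0.2973.
Triangular part P₁ = ½K_aγH² = 234.0 at H/3 = 3.100 m; rectangular part P₂ = K_a q H = 116.1 at H/2 = 4.650 m.
ȳ = (P₁·3.100 + P₂·4.650)/(P₁+P₂) = 3.614 m.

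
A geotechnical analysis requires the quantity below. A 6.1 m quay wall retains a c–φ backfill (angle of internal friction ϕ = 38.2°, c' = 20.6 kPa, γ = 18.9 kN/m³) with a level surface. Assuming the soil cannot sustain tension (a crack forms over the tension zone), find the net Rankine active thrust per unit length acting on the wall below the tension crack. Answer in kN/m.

K_a = 0.2358; √K_a = 0.4856.
Tension-crack depth z_c = 2c/(γ√K_a) = 2×20.6/(18.9×0.4856) = 4.489 m.
σ_a at base = K_a γ H − 2c√K_a = 0.2358×18.9×6.1 − 2×20.6×0.4856 = 7.178 kPa.
P_a = ½ × 7.178 × (H − z_c) = 0.5×7.178×1.611 = 5.780 kN/m.

5.78 kN/m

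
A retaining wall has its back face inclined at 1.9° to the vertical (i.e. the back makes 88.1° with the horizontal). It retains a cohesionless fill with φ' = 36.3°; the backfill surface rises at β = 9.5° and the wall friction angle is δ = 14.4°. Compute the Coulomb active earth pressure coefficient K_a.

0.275

K_a = sin²(α+φ) / [sin²α · sin(α−δ) · (1 + √{sin(φ+δ)sin(φ−β) / (sin(α−δ)sin(α+β))})²].
With α = 88.1°, φ = 36.3°, δ = 14.4°, β = 9.5°: K_a = 0.2755.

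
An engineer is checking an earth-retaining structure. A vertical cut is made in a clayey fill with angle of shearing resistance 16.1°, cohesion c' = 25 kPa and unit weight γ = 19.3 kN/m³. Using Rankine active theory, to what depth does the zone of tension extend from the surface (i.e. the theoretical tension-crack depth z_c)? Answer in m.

3.44 m

K_a = tan²(45° − 16.1°/2) = 0.5658; √K_a = 0.7522.
The active pressure is zero where K_a γ z = 2c√K_a, so z_c = 2c/(γ√K_a) = 2×25/(19.3×0.7522) = 3.444 m.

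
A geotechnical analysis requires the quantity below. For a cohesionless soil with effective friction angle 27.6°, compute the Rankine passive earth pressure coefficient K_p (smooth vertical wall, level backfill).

K_p = (1 + sin φ)/(1 − sin φ) = tan²(45° + 27.6°/2) = 2.726.

2.73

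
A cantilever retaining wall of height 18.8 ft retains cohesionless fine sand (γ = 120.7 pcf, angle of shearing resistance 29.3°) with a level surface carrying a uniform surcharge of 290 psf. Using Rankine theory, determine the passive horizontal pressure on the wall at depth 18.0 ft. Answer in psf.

K_p = (1 + sin φ)/(1 − sin φ) = 2.917.
σ_v = γz + q = 120.7 × 18.0 + 290 = 2463 psf.
σ_h = K_p σ_v = 2.917 × 2463 = 7183 psf.

7180 psf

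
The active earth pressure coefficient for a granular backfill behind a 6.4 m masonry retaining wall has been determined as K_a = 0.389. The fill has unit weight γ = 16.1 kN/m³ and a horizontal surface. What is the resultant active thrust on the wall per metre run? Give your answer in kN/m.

128 kN/m

P = ½ K_a γ H² = 0.5 × 0.389 × 16.1 × 6.4² = 128.3 kN/m.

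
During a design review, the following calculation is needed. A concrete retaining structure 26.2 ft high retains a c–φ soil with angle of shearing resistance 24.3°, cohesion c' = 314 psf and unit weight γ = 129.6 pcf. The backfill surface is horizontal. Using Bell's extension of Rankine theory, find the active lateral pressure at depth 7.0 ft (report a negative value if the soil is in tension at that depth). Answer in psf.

K_a = (1 − sin φ)/(1 + sin φ) = 0.4169.
σ_a = K_a γ z − 2c√K_a = 0.4169×129.6×7.0 − 2×314×0.6457 = -27.27 psf.

-27.3 psf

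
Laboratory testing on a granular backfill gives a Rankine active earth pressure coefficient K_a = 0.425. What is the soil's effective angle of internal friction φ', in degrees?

23.8°

K_a = tan²(45° − φ/2) ⇒ 45° − φ/2 = arctan(√0.425) = 33.10°.
φ = 2(45° − 33.10°) = 23.80°.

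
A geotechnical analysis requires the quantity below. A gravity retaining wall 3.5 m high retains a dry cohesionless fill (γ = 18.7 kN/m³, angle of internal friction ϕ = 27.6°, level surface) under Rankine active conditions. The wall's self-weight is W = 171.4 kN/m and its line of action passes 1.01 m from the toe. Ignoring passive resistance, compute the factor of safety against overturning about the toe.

K_a = tan²(45° − 27.6°/2) = 0.3668.
P_a = ½K_aγH² = 0.5×0.3668×18.7×3.5² = 42.01 kN/m, acting at H/3 = 1.167 m above the base.
Overturning moment M_o = P_a × H/3 = 42.01 × 1.167 = 49.01.
Resisting moment M_r = W × 1.01 = 171.4 × 1.01 = 173.1.
FS_overturning = M_r/M_o = 173.1/49.01 = 3.532.

3.53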